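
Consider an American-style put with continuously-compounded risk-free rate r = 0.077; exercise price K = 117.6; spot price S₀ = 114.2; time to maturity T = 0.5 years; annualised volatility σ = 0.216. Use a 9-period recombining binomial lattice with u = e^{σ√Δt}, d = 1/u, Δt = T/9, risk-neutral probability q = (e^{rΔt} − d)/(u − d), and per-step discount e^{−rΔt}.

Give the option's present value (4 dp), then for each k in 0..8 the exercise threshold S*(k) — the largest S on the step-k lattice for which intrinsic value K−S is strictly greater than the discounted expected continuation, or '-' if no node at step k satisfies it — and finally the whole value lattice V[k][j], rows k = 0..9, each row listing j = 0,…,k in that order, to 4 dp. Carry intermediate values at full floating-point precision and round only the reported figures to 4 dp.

params: Δt=0.05556 u=1.05223 d=0.95036 q=0.52936 e^(-rΔt)=0.99573
t_9 payoffs: 45.3779 37.6366 29.0655 19.5756 9.0686 0.0000 0.0000 0.0000 0.0000 0.0000
t_8: node(8,0) S=75.9943 payoff=41.6057 vs cont=41.1037 → 41.6057 [stop]  node(8,1) S=84.1399 payoff=33.4601 vs cont=32.9581 → 33.4601 [stop]  node(8,2) S=93.1587 payoff=24.4413 vs cont=23.9393 → 24.4413 [stop]  node(8,3) S=103.1442 payoff=14.4558 vs cont=13.9538 → 14.4558 [stop]  node(8,4) S=114.2000 payoff=3.4000 vs cont=4.2498 → 4.2498 [wait]  node(8,5) S=126.4409 payoff=0.0000 vs cont=0.0000 → 0.0000 [wait]  node(8,6) S=139.9938 payoff=0.0000 vs cont=0.0000 → 0.0000 [wait]  node(8,7) S=154.9994 payoff=0.0000 vs cont=0.0000 → 0.0000 [wait]  node(8,8) S=171.6135 payoff=0.0000 vs cont=0.0000 → 0.0000 [wait]  ⇒ S*(8)=103.1442
t_7: node(7,0) S=79.9634 payoff=37.6366 vs cont=37.1346 → 37.6366 [stop]  node(7,1) S=88.5345 payoff=29.0655 vs cont=28.5635 → 29.0655 [stop]  node(7,2) S=98.0244 payoff=19.5756 vs cont=19.0736 → 19.5756 [stop]  node(7,3) S=108.5314 payoff=9.0686 vs cont=9.0145 → 9.0686 [stop]  node(7,4) S=120.1647 payoff=0.0000 vs cont=1.9916 → 1.9916 [wait]  node(7,5) S=133.0449 payoff=0.0000 vs cont=0.0000 → 0.0000 [wait]  node(7,6) S=147.3057 payoff=0.0000 vs cont=0.0000 → 0.0000 [wait]  node(7,7) S=163.0950 payoff=0.0000 vs cont=0.0000 → 0.0000 [wait]  ⇒ S*(7)=108.5314
t_6: node(6,0) S=84.1399 payoff=33.4601 vs cont=32.9581 → 33.4601 [stop]  node(6,1) S=93.1587 payoff=24.4413 vs cont=23.9393 → 24.4413 [stop]  node(6,2) S=103.1442 payoff=14.4558 vs cont=13.9538 → 14.4558 [stop]  node(6,3) S=114.2000 payoff=3.4000 vs cont=5.2996 → 5.2996 [wait]  node(6,4) S=126.4409 payoff=0.0000 vs cont=0.9333 → 0.9333 [wait]  node(6,5) S=139.9938 payoff=0.0000 vs cont=0.0000 → 0.0000 [wait]  node(6,6) S=154.9994 payoff=0.0000 vs cont=0.0000 → 0.0000 [wait]  ⇒ S*(6)=103.1442
t_5: node(5,0) S=88.5345 payoff=29.0655 vs cont=28.5635 → 29.0655 [stop]  node(5,1) S=98.0244 payoff=19.5756 vs cont=19.0736 → 19.5756 [stop]  node(5,2) S=108.5314 payoff=9.0686 vs cont=9.5679 → 9.5679 [wait]  node(5,3) S=120.1647 payoff=0.0000 vs cont=2.9755 → 2.9755 [wait]  node(5,4) S=133.0449 payoff=0.0000 vs cont=0.4374 → 0.4374 [wait]  node(5,5) S=147.3057 payoff=0.0000 vs cont=0.0000 → 0.0000 [wait]  ⇒ S*(5)=98.0244
t_4: node(4,0) S=93.1587 payoff=24.4413 vs cont=23.9393 → 24.4413 [stop]  node(4,1) S=103.1442 payoff=14.4558 vs cont=14.2170 → 14.4558 [stop]  node(4,2) S=114.2000 payoff=3.4000 vs cont=6.0522 → 6.0522 [wait]  node(4,3) S=126.4409 payoff=0.0000 vs cont=1.6250 → 1.6250 [wait]  node(4,4) S=139.9938 payoff=0.0000 vs cont=0.2050 → 0.2050 [wait]  ⇒ S*(4)=103.1442
t_3: node(3,0) S=98.0244 payoff=19.5756 vs cont=19.0736 → 19.5756 [stop]  node(3,1) S=108.5314 payoff=9.0686 vs cont=9.9646 → 9.9646 [wait]  node(3,2) S=120.1647 payoff=0.0000 vs cont=3.6928 → 3.6928 [wait]  node(3,3) S=133.0449 payoff=0.0000 vs cont=0.8696 → 0.8696 [wait]  ⇒ S*(3)=98.0244
t_2: node(2,0) S=103.1442 payoff=14.4558 vs cont=14.4261 → 14.4558 [stop]  node(2,1) S=114.2000 payoff=3.4000 vs cont=6.6162 → 6.6162 [wait]  node(2,2) S=126.4409 payoff=0.0000 vs cont=2.1889 → 2.1889 [wait]  ⇒ S*(2)=103.1442
t_1: node(1,0) S=108.5314 payoff=9.0686 vs cont=10.2619 → 10.2619 [wait]  node(1,1) S=120.1647 payoff=0.0000 vs cont=4.2543 → 4.2543 [wait]  ⇒ S*(1)=-
t_0: node(0,0) S=114.2000 payoff=3.4000 vs cont=7.0515 → 7.0515 [wait]  ⇒ S*(0)=-

price = 7.0515
boundary = - - 103.1442 98.0244 103.1442 98.0244 103.1442 108.5314 103.1442
tree:
7.0515
10.2619 4.2543
14.4558 6.6162 2.1889
19.5756 9.9646 3.6928 0.8696
24.4413 14.4558 6.0522 1.6250 0.2050
29.0655 19.5756 9.5679 2.9755 0.4374 0.0000
33.4601 24.4413 14.4558 5.2996 0.9333 0.0000 0.0000
37.6366 29.0655 19.5756 9.0686 1.9916 0.0000 0.0000 0.0000
41.6057 33.4601 24.4413 14.4558 4.2498 0.0000 0.0000 0.0000 0.0000
45.3779 37.6366 29.0655 19.5756 9.0686 0.0000 0.0000 0.0000 0.0000 0.0000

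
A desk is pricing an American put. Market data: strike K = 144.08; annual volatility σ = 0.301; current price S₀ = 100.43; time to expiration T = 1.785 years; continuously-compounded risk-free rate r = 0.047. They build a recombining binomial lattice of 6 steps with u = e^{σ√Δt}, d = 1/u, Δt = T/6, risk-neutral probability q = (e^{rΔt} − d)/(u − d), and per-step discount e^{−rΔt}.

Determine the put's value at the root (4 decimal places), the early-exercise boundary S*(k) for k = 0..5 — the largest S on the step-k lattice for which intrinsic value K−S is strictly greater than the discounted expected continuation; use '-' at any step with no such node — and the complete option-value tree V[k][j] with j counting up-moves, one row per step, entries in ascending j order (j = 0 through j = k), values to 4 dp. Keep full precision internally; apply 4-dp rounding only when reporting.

Δt=0.29750, u=1.17842, d=0.84859, q=0.50174, disc=e^(-rΔt)=0.98611
k=6 terminal: V=max(K-S,0) → 106.5776 92.0013 71.7594 43.6500 4.6151 0.0000 0.0000
k=5: j=0 S=44.1936 intr=99.8864 cont=97.8858 V=99.8864[EX]; j=1 S=61.3707 intr=82.7093 cont=80.7087 V=82.7093[EX]; j=2 S=85.2242 intr=58.8558 cont=56.8553 V=58.8558[EX]; j=3 S=118.3489 intr=25.7311 cont=23.7305 V=25.7311[EX]; j=4 S=164.3485 intr=0.0000 cont=2.2676 V=2.2676[hold]; j=5 S=228.2272 intr=0.0000 cont=0.0000 V=0.0000[hold]  S*(5)=118.3489
k=4: j=0 S=52.0787 intr=92.0013 cont=90.0007 V=92.0013[EX]; j=1 S=72.3206 intr=71.7594 cont=69.7588 V=71.7594[EX]; j=2 S=100.4300 intr=43.6500 cont=41.6494 V=43.6500[EX]; j=3 S=139.4649 intr=4.6151 cont=13.7647 V=13.7647[hold]; j=4 S=193.6719 intr=0.0000 cont=1.1142 V=1.1142[hold]  S*(4)=100.4300
k=3: j=0 S=61.3707 intr=82.7093 cont=80.7087 V=82.7093[EX]; j=1 S=85.2242 intr=58.8558 cont=56.8553 V=58.8558[EX]; j=2 S=118.3489 intr=25.7311 cont=28.2575 V=28.2575[hold]; j=3 S=164.3485 intr=0.0000 cont=7.3144 V=7.3144[hold]  S*(3)=85.2242
k=2: j=0 S=72.3206 intr=71.7594 cont=69.7588 V=71.7594[EX]; j=1 S=100.4300 intr=43.6500 cont=42.8994 V=43.6500[EX]; j=2 S=139.4649 intr=4.6151 cont=17.5031 V=17.5031[hold]  S*(2)=100.4300
k=1: j=0 S=85.2242 intr=58.8558 cont=56.8553 V=58.8558[EX]; j=1 S=118.3489 intr=25.7311 cont=30.1072 V=30.1072[hold]  S*(1)=85.2242
k=0: j=0 S=100.4300 intr=43.6500 cont=43.8146 V=43.8146[hold]  S*(0)=-

price = 43.8146
boundary = - 85.2242 100.4300 85.2242 100.4300 118.3489
tree:
43.8146
58.8558 30.1072
71.7594 43.6500 17.5031
82.7093 58.8558 28.2575 7.3144
92.0013 71.7594 43.6500 13.7647 1.1142
99.8864 82.7093 58.8558 25.7311 2.2676 0.0000
106.5776 92.0013 71.7594 43.6500 4.6151 0.0000 0.0000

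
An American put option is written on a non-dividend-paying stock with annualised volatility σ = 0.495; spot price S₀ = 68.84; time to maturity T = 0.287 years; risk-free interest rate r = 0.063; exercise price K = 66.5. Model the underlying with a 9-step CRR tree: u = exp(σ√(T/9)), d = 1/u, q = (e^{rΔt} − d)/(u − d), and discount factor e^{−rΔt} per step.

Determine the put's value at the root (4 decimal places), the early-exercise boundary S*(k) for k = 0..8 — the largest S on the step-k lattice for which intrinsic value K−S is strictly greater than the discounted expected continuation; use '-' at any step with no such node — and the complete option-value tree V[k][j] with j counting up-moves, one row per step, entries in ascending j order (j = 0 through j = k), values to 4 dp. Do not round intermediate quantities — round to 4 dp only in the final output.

Δt=0.03189  u=1.09242  d=0.91540  q=0.48928  discount=0.99799
step 9 (expiry): payoffs max(K−S,0) = 35.4302 29.4220 22.2519 13.6952 3.4839 0.0000 0.0000 0.0000 0.0000 0.0000
step 8: (k=8,j=0): S=33.9412, (K−S)⁺=32.5588, hold=32.4253 ⇒ V=32.5588 exercise | (k=8,j=1): S=40.5047, (K−S)⁺=25.9953, hold=25.8618 ⇒ V=25.9953 exercise | (k=8,j=2): S=48.3375, (K−S)⁺=18.1625, hold=18.0291 ⇒ V=18.1625 exercise | (k=8,j=3): S=57.6849, (K−S)⁺=8.8151, hold=8.6816 ⇒ V=8.8151 exercise | (k=8,j=4): S=68.8400, (K−S)⁺=0.0000, hold=1.7757 ⇒ V=1.7757 continue | (k=8,j=5): S=82.1522, (K−S)⁺=0.0000, hold=0.0000 ⇒ V=0.0000 continue | (k=8,j=6): S=98.0387, (K−S)⁺=0.0000, hold=0.0000 ⇒ V=0.0000 continue | (k=8,j=7): S=116.9974, (K−S)⁺=0.0000, hold=0.0000 ⇒ V=0.0000 continue | (k=8,j=8): S=139.6222, (K−S)⁺=0.0000, hold=0.0000 ⇒ V=0.0000 continue  boundary S*=57.6849
step 7: (k=7,j=0): S=37.0780, (K−S)⁺=29.4220, hold=29.2885 ⇒ V=29.4220 exercise | (k=7,j=1): S=44.2481, (K−S)⁺=22.2519, hold=22.1184 ⇒ V=22.2519 exercise | (k=7,j=2): S=52.8048, (K−S)⁺=13.6952, hold=13.5618 ⇒ V=13.6952 exercise | (k=7,j=3): S=63.0161, (K−S)⁺=3.4839, hold=5.3601 ⇒ V=5.3601 continue | (k=7,j=4): S=75.2021, (K−S)⁺=0.0000, hold=0.9051 ⇒ V=0.9051 continue | (k=7,j=5): S=89.7446, (K−S)⁺=0.0000, hold=0.0000 ⇒ V=0.0000 continue | (k=7,j=6): S=107.0994, (K−S)⁺=0.0000, hold=0.0000 ⇒ V=0.0000 continue | (k=7,j=7): S=127.8102, (K−S)⁺=0.0000, hold=0.0000 ⇒ V=0.0000 continue  boundary S*=52.8048
step 6: (k=6,j=0): S=40.5047, (K−S)⁺=25.9953, hold=25.8618 ⇒ V=25.9953 exercise | (k=6,j=1): S=48.3375, (K−S)⁺=18.1625, hold=18.0291 ⇒ V=18.1625 exercise | (k=6,j=2): S=57.6849, (K−S)⁺=8.8151, hold=9.5977 ⇒ V=9.5977 continue | (k=6,j=3): S=68.8400, (K−S)⁺=0.0000, hold=3.1740 ⇒ V=3.1740 continue | (k=6,j=4): S=82.1522, (K−S)⁺=0.0000, hold=0.4613 ⇒ V=0.4613 continue | (k=6,j=5): S=98.0387, (K−S)⁺=0.0000, hold=0.0000 ⇒ V=0.0000 continue | (k=6,j=6): S=116.9974, (K−S)⁺=0.0000, hold=0.0000 ⇒ V=0.0000 continue  boundary S*=48.3375
step 5: (k=5,j=0): S=44.2481, (K−S)⁺=22.2519, hold=22.1184 ⇒ V=22.2519 exercise | (k=5,j=1): S=52.8048, (K−S)⁺=13.6952, hold=13.9439 ⇒ V=13.9439 continue | (k=5,j=2): S=63.0161, (K−S)⁺=3.4839, hold=6.4418 ⇒ V=6.4418 continue | (k=5,j=3): S=75.2021, (K−S)⁺=0.0000, hold=1.8430 ⇒ V=1.8430 continue | (k=5,j=4): S=89.7446, (K−S)⁺=0.0000, hold=0.2351 ⇒ V=0.2351 continue | (k=5,j=5): S=107.0994, (K−S)⁺=0.0000, hold=0.0000 ⇒ V=0.0000 continue  boundary S*=44.2481
step 4: (k=4,j=0): S=48.3375, (K−S)⁺=18.1625, hold=18.1505 ⇒ V=18.1625 exercise | (k=4,j=1): S=57.6849, (K−S)⁺=8.8151, hold=10.2527 ⇒ V=10.2527 continue | (k=4,j=2): S=68.8400, (K−S)⁺=0.0000, hold=4.1833 ⇒ V=4.1833 continue | (k=4,j=3): S=82.1522, (K−S)⁺=0.0000, hold=1.0542 ⇒ V=1.0542 continue | (k=4,j=4): S=98.0387, (K−S)⁺=0.0000, hold=0.1198 ⇒ V=0.1198 continue  boundary S*=48.3375
step 3: (k=3,j=0): S=52.8048, (K−S)⁺=13.6952, hold=14.2637 ⇒ V=14.2637 continue | (k=3,j=1): S=63.0161, (K−S)⁺=3.4839, hold=7.2685 ⇒ V=7.2685 continue | (k=3,j=2): S=75.2021, (K−S)⁺=0.0000, hold=2.6470 ⇒ V=2.6470 continue | (k=3,j=3): S=89.7446, (K−S)⁺=0.0000, hold=0.5959 ⇒ V=0.5959 continue  boundary S*=-
step 2: (k=2,j=0): S=57.6849, (K−S)⁺=8.8151, hold=10.8194 ⇒ V=10.8194 continue | (k=2,j=1): S=68.8400, (K−S)⁺=0.0000, hold=4.9972 ⇒ V=4.9972 continue | (k=2,j=2): S=82.1522, (K−S)⁺=0.0000, hold=1.6401 ⇒ V=1.6401 continue  boundary S*=-
step 1: (k=1,j=0): S=63.0161, (K−S)⁺=3.4839, hold=7.9547 ⇒ V=7.9547 continue | (k=1,j=1): S=75.2021, (K−S)⁺=0.0000, hold=3.3480 ⇒ V=3.3480 continue  boundary S*=-
step 0: (k=0,j=0): S=68.8400, (K−S)⁺=0.0000, hold=5.6893 ⇒ V=5.6893 continue  boundary S*=-

price = 5.6893
boundary = - - - - 48.3375 44.2481 48.3375 52.8048 57.6849
tree:
5.6893
7.9547 3.3480
10.8194 4.9972 1.6401
14.2637 7.2685 2.6470 0.5959
18.1625 10.2527 4.1833 1.0542 0.1198
22.2519 13.9439 6.4418 1.8430 0.2351 0.0000
25.9953 18.1625 9.5977 3.1740 0.4613 0.0000 0.0000
29.4220 22.2519 13.6952 5.3601 0.9051 0.0000 0.0000 0.0000
32.5588 25.9953 18.1625 8.8151 1.7757 0.0000 0.0000 0.0000 0.0000
35.4302 29.4220 22.2519 13.6952 3.4839 0.0000 0.0000 0.0000 0.0000 0.0000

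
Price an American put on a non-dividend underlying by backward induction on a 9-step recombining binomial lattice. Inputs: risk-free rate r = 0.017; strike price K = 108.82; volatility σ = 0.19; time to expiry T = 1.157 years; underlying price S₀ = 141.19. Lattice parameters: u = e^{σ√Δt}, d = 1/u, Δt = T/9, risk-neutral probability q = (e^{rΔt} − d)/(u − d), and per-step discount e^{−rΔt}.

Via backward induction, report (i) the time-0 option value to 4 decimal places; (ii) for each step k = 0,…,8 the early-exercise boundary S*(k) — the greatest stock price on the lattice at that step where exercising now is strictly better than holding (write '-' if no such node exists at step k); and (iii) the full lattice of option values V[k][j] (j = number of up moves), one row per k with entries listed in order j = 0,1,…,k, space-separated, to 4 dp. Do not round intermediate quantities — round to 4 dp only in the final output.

price = 1.0272
boundary = - - - - - - - 87.6402 93.8186
tree:
1.0272
1.7112 0.3450
2.8006 0.6251 0.0654
4.4867 1.1201 0.1309 0.0000
7.0034 1.9798 0.2618 0.0000 0.0000
10.5846 3.4389 0.5237 0.0000 0.0000 0.0000
15.3610 5.8358 1.0477 0.0000 0.0000 0.0000 0.0000
21.1798 9.5866 2.0959 0.0000 0.0000 0.0000 0.0000 0.0000
26.9514 15.0014 4.1927 0.0000 0.0000 0.0000 0.0000 0.0000 0.0000
32.3428 21.1798 8.3873 0.0000 0.0000 0.0000 0.0000 0.0000 0.0000 0.0000

params: Δt=0.12856 u=1.07050 d=0.93414 q=0.49902 e^(-rΔt)=0.99782
t_9 payoffs: 32.3428 21.1798 8.3873 0.0000 0.0000 0.0000 0.0000 0.0000 0.0000 0.0000
t_8: node(8,0) S=81.8686 payoff=26.9514 vs cont=26.7138 → 26.9514 [stop]  node(8,1) S=93.8186 payoff=15.0014 vs cont=14.7638 → 15.0014 [stop]  node(8,2) S=107.5129 payoff=1.3071 vs cont=4.1927 → 4.1927 [wait]  node(8,3) S=123.2061 payoff=0.0000 vs cont=0.0000 → 0.0000 [wait]  node(8,4) S=141.1900 payoff=0.0000 vs cont=0.0000 → 0.0000 [wait]  node(8,5) S=161.7989 payoff=0.0000 vs cont=0.0000 → 0.0000 [wait]  node(8,6) S=185.4160 payoff=0.0000 vs cont=0.0000 → 0.0000 [wait]  node(8,7) S=212.4803 payoff=0.0000 vs cont=0.0000 → 0.0000 [wait]  node(8,8) S=243.4952 payoff=0.0000 vs cont=0.0000 → 0.0000 [wait]  ⇒ S*(8)=93.8186
t_7: node(7,0) S=87.6402 payoff=21.1798 vs cont=20.9422 → 21.1798 [stop]  node(7,1) S=100.4327 payoff=8.3873 vs cont=9.5866 → 9.5866 [wait]  node(7,2) S=115.0924 payoff=0.0000 vs cont=2.0959 → 2.0959 [wait]  node(7,3) S=131.8919 payoff=0.0000 vs cont=0.0000 → 0.0000 [wait]  node(7,4) S=151.1436 payoff=0.0000 vs cont=0.0000 → 0.0000 [wait]  node(7,5) S=173.2054 payoff=0.0000 vs cont=0.0000 → 0.0000 [wait]  node(7,6) S=198.4874 payoff=0.0000 vs cont=0.0000 → 0.0000 [wait]  node(7,7) S=227.4597 payoff=0.0000 vs cont=0.0000 → 0.0000 [wait]  ⇒ S*(7)=87.6402
t_6: node(6,0) S=93.8186 payoff=15.0014 vs cont=15.3610 → 15.3610 [wait]  node(6,1) S=107.5129 payoff=1.3071 vs cont=5.8358 → 5.8358 [wait]  node(6,2) S=123.2061 payoff=0.0000 vs cont=1.0477 → 1.0477 [wait]  node(6,3) S=141.1900 payoff=0.0000 vs cont=0.0000 → 0.0000 [wait]  node(6,4) S=161.7989 payoff=0.0000 vs cont=0.0000 → 0.0000 [wait]  node(6,5) S=185.4160 payoff=0.0000 vs cont=0.0000 → 0.0000 [wait]  node(6,6) S=212.4803 payoff=0.0000 vs cont=0.0000 → 0.0000 [wait]  ⇒ S*(6)=-
t_5: node(5,0) S=100.4327 payoff=8.3873 vs cont=10.5846 → 10.5846 [wait]  node(5,1) S=115.0924 payoff=0.0000 vs cont=3.4389 → 3.4389 [wait]  node(5,2) S=131.8919 payoff=0.0000 vs cont=0.5237 → 0.5237 [wait]  node(5,3) S=151.1436 payoff=0.0000 vs cont=0.0000 → 0.0000 [wait]  node(5,4) S=173.2054 payoff=0.0000 vs cont=0.0000 → 0.0000 [wait]  node(5,5) S=198.4874 payoff=0.0000 vs cont=0.0000 → 0.0000 [wait]  ⇒ S*(5)=-
t_4: node(4,0) S=107.5129 payoff=1.3071 vs cont=7.0034 → 7.0034 [wait]  node(4,1) S=123.2061 payoff=0.0000 vs cont=1.9798 → 1.9798 [wait]  node(4,2) S=141.1900 payoff=0.0000 vs cont=0.2618 → 0.2618 [wait]  node(4,3) S=161.7989 payoff=0.0000 vs cont=0.0000 → 0.0000 [wait]  node(4,4) S=185.4160 payoff=0.0000 vs cont=0.0000 → 0.0000 [wait]  ⇒ S*(4)=-
t_3: node(3,0) S=115.0924 payoff=0.0000 vs cont=4.4867 → 4.4867 [wait]  node(3,1) S=131.8919 payoff=0.0000 vs cont=1.1201 → 1.1201 [wait]  node(3,2) S=151.1436 payoff=0.0000 vs cont=0.1309 → 0.1309 [wait]  node(3,3) S=173.2054 payoff=0.0000 vs cont=0.0000 → 0.0000 [wait]  ⇒ S*(3)=-
t_2: node(2,0) S=123.2061 payoff=0.0000 vs cont=2.8006 → 2.8006 [wait]  node(2,1) S=141.1900 payoff=0.0000 vs cont=0.6251 → 0.6251 [wait]  node(2,2) S=161.7989 payoff=0.0000 vs cont=0.0654 → 0.0654 [wait]  ⇒ S*(2)=-
t_1: node(1,0) S=131.8919 payoff=0.0000 vs cont=1.7112 → 1.7112 [wait]  node(1,1) S=151.1436 payoff=0.0000 vs cont=0.3450 → 0.3450 [wait]  ⇒ S*(1)=-
t_0: node(0,0) S=141.1900 payoff=0.0000 vs cont=1.0272 → 1.0272 [wait]  ⇒ S*(0)=-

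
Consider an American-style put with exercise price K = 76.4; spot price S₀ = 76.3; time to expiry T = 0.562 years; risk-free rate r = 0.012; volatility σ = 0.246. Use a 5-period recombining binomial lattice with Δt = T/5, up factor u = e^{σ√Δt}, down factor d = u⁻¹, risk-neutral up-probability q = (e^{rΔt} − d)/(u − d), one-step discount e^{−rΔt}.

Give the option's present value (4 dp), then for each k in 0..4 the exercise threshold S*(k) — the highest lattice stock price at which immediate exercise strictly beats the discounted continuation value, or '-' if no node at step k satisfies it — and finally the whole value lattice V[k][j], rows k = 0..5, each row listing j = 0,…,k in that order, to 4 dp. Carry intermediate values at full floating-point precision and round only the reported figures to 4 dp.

price = 5.7161
boundary = - - - 59.5758 64.6976
tree:
5.7161
8.5340 2.7703
12.2705 4.6305 0.8229
16.8242 7.5186 1.6080 0.0000
21.5405 11.7024 3.1422 0.0000 0.0000
25.8834 16.8242 6.1403 0.0000 0.0000 0.0000

Δt=0.11240, u=1.08597, d=0.92084, q=0.48757, disc=e^(-rΔt)=0.99865
k=5 terminal: V=max(K-S,0) → 25.8834 16.8242 6.1403 0.0000 0.0000 0.0000
k=4: j=0 S=54.8595 intr=21.5405 cont=21.4375 V=21.5405[EX]; j=1 S=64.6976 intr=11.7024 cont=11.5994 V=11.7024[EX]; j=2 S=76.3000 intr=0.1000 cont=3.1422 V=3.1422[hold]; j=3 S=89.9831 intr=0.0000 cont=0.0000 V=0.0000[hold]; j=4 S=106.1199 intr=0.0000 cont=0.0000 V=0.0000[hold]  S*(4)=64.6976
k=3: j=0 S=59.5758 intr=16.8242 cont=16.7212 V=16.8242[EX]; j=1 S=70.2597 intr=6.1403 cont=7.5186 V=7.5186[hold]; j=2 S=82.8596 intr=0.0000 cont=1.6080 V=1.6080[hold]; j=3 S=97.7190 intr=0.0000 cont=0.0000 V=0.0000[hold]  S*(3)=59.5758
k=2: j=0 S=64.6976 intr=11.7024 cont=12.2705 V=12.2705[hold]; j=1 S=76.3000 intr=0.1000 cont=4.6305 V=4.6305[hold]; j=2 S=89.9831 intr=0.0000 cont=0.8229 V=0.8229[hold]  S*(2)=-
k=1: j=0 S=70.2597 intr=6.1403 cont=8.5340 V=8.5340[hold]; j=1 S=82.8596 intr=0.0000 cont=2.7703 V=2.7703[hold]  S*(1)=-
k=0: j=0 S=76.3000 intr=0.1000 cont=5.7161 V=5.7161[hold]  S*(0)=-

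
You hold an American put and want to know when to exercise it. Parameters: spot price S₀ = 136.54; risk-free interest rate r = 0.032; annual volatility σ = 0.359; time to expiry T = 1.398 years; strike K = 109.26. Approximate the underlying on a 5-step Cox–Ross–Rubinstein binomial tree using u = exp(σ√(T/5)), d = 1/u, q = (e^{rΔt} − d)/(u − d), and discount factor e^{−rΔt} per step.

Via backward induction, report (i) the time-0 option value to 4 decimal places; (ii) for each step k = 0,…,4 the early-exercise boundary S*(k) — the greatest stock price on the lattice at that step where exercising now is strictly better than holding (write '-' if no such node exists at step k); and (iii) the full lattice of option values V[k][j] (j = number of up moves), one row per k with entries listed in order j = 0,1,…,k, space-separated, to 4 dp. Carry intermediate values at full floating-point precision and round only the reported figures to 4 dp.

Δt=0.27960, u=1.20904, d=0.82710, q=0.47622, disc=e^(-rΔt)=0.99109
k=5 terminal: V=max(K-S,0) → 56.4093 32.0036 0.0000 0.0000 0.0000 0.0000
k=4: j=0 S=63.8988 intr=45.3612 cont=44.3880 V=45.3612[EX]; j=1 S=93.4063 intr=15.8537 cont=16.6137 V=16.6137[hold]; j=2 S=136.5400 intr=0.0000 cont=0.0000 V=0.0000[hold]; j=3 S=199.5921 intr=0.0000 cont=0.0000 V=0.0000[hold]; j=4 S=291.7608 intr=0.0000 cont=0.0000 V=0.0000[hold]  S*(4)=63.8988
k=3: j=0 S=77.2564 intr=32.0036 cont=31.3891 V=32.0036[EX]; j=1 S=112.9323 intr=0.0000 cont=8.6245 V=8.6245[hold]; j=2 S=165.0827 intr=0.0000 cont=0.0000 V=0.0000[hold]; j=3 S=241.3155 intr=0.0000 cont=0.0000 V=0.0000[hold]  S*(3)=77.2564
k=2: j=0 S=93.4063 intr=15.8537 cont=20.6842 V=20.6842[hold]; j=1 S=136.5400 intr=0.0000 cont=4.4771 V=4.4771[hold]; j=2 S=199.5921 intr=0.0000 cont=0.0000 V=0.0000[hold]  S*(2)=-
k=1: j=0 S=112.9323 intr=0.0000 cont=12.8507 V=12.8507[hold]; j=1 S=165.0827 intr=0.0000 cont=2.3242 V=2.3242[hold]  S*(1)=-
k=0: j=0 S=136.5400 intr=0.0000 cont=7.7680 V=7.7680[hold]  S*(0)=-

price = 7.7680
boundary = - - - 77.2564 63.8988
tree:
7.7680
12.8507 2.3242
20.6842 4.4771 0.0000
32.0036 8.6245 0.0000 0.0000
45.3612 16.6137 0.0000 0.0000 0.0000
56.4093 32.0036 0.0000 0.0000 0.0000 0.0000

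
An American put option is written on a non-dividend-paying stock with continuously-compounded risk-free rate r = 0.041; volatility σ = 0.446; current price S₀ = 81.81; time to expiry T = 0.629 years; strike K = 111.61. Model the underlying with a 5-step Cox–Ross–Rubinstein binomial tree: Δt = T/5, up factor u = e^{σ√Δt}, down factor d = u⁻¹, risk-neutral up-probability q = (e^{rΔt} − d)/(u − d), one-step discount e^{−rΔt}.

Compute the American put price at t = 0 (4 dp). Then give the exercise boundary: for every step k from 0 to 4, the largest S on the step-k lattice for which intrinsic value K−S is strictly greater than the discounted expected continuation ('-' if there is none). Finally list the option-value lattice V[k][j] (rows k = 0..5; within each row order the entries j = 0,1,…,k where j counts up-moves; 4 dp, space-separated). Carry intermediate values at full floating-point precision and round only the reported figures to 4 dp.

price = 32.1110
boundary = - 69.8403 59.6219 69.8403 81.8100
tree:
32.1110
41.7697 21.8611
51.9881 30.9467 12.1288
60.7115 41.7697 19.4066 4.2747
68.1585 51.9881 29.8000 8.2128 0.0000
74.5160 60.7115 41.7697 15.7788 0.0000 0.0000

Δt=0.12580, u=1.17139, d=0.85369, q=0.47681, disc=e^(-rΔt)=0.99486
k=5 terminal: V=max(K-S,0) → 74.5160 60.7115 41.7697 15.7788 0.0000 0.0000
k=4: j=0 S=43.4515 intr=68.1585 cont=67.5843 V=68.1585[EX]; j=1 S=59.6219 intr=51.9881 cont=51.4140 V=51.9881[EX]; j=2 S=81.8100 intr=29.8000 cont=29.2258 V=29.8000[EX]; j=3 S=112.2554 intr=0.0000 cont=8.2128 V=8.2128[hold]; j=4 S=154.0310 intr=0.0000 cont=0.0000 V=0.0000[hold]  S*(4)=81.8100
k=3: j=0 S=50.8985 intr=60.7115 cont=60.1373 V=60.7115[EX]; j=1 S=69.8403 intr=41.7697 cont=41.1955 V=41.7697[EX]; j=2 S=95.8312 intr=15.7788 cont=19.4066 V=19.4066[hold]; j=3 S=131.4945 intr=0.0000 cont=4.2747 V=4.2747[hold]  S*(3)=69.8403
k=2: j=0 S=59.6219 intr=51.9881 cont=51.4140 V=51.9881[EX]; j=1 S=81.8100 intr=29.8000 cont=30.9467 V=30.9467[hold]; j=2 S=112.2554 intr=0.0000 cont=12.1288 V=12.1288[hold]  S*(2)=59.6219
k=1: j=0 S=69.8403 intr=41.7697 cont=41.7395 V=41.7697[EX]; j=1 S=95.8312 intr=15.7788 cont=21.8611 V=21.8611[hold]  S*(1)=69.8403
k=0: j=0 S=81.8100 intr=29.8000 cont=32.1110 V=32.1110[hold]  S*(0)=-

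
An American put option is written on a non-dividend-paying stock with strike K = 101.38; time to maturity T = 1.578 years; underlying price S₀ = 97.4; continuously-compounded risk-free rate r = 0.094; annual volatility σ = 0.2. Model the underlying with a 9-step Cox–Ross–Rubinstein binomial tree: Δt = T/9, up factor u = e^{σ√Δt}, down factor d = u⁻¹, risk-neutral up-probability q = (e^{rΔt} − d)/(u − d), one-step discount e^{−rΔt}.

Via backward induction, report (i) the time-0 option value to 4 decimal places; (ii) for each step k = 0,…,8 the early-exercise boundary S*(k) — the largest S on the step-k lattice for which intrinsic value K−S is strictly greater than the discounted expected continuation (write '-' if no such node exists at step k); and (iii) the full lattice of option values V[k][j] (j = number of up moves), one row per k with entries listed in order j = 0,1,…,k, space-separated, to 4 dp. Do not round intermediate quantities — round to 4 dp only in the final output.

price = 7.1404
boundary = - - 82.3794 89.5754 82.3794 89.5754 82.3794 89.5754 82.3794
tree:
7.1404
11.8202 3.9313
19.0006 6.9213 1.8629
25.6186 11.8046 3.5574 0.6802
31.7049 19.0006 6.5994 1.4403 0.1452
37.3022 25.6186 11.8046 2.9915 0.3499 0.0000
42.4499 31.7049 19.0006 6.0539 0.8433 0.0000 0.0000
47.1840 37.3022 25.6186 11.8046 2.0323 0.0000 0.0000 0.0000
51.5378 42.4499 31.7049 19.0006 4.8981 0.0000 0.0000 0.0000 0.0000
55.5419 47.1840 37.3022 25.6186 11.8046 0.0000 0.0000 0.0000 0.0000 0.0000

Δt=0.17533  u=1.08735  d=0.91967  q=0.57818  discount=0.98365
step 9 (expiry): payoffs max(K−S,0) = 55.5419 47.1840 37.3022 25.6186 11.8046 0.0000 0.0000 0.0000 0.0000 0.0000
step 8: (k=8,j=0): S=49.8422, (K−S)⁺=51.5378, hold=49.8807 ⇒ V=51.5378 exercise | (k=8,j=1): S=58.9301, (K−S)⁺=42.4499, hold=40.7927 ⇒ V=42.4499 exercise | (k=8,j=2): S=69.6751, (K−S)⁺=31.7049, hold=30.0477 ⇒ V=31.7049 exercise | (k=8,j=3): S=82.3794, (K−S)⁺=19.0006, hold=17.3435 ⇒ V=19.0006 exercise | (k=8,j=4): S=97.4000, (K−S)⁺=3.9800, hold=4.8981 ⇒ V=4.8981 continue | (k=8,j=5): S=115.1594, (K−S)⁺=0.0000, hold=0.0000 ⇒ V=0.0000 continue | (k=8,j=6): S=136.1570, (K−S)⁺=0.0000, hold=0.0000 ⇒ V=0.0000 continue | (k=8,j=7): S=160.9832, (K−S)⁺=0.0000, hold=0.0000 ⇒ V=0.0000 continue | (k=8,j=8): S=190.3361, (K−S)⁺=0.0000, hold=0.0000 ⇒ V=0.0000 continue  boundary S*=82.3794
step 7: (k=7,j=0): S=54.1960, (K−S)⁺=47.1840, hold=45.5268 ⇒ V=47.1840 exercise | (k=7,j=1): S=64.0778, (K−S)⁺=37.3022, hold=35.6450 ⇒ V=37.3022 exercise | (k=7,j=2): S=75.7614, (K−S)⁺=25.6186, hold=23.9614 ⇒ V=25.6186 exercise | (k=7,j=3): S=89.5754, (K−S)⁺=11.8046, hold=10.6696 ⇒ V=11.8046 exercise | (k=7,j=4): S=105.9081, (K−S)⁺=0.0000, hold=2.0323 ⇒ V=2.0323 continue | (k=7,j=5): S=125.2189, (K−S)⁺=0.0000, hold=0.0000 ⇒ V=0.0000 continue | (k=7,j=6): S=148.0506, (K−S)⁺=0.0000, hold=0.0000 ⇒ V=0.0000 continue | (k=7,j=7): S=175.0455, (K−S)⁺=0.0000, hold=0.0000 ⇒ V=0.0000 continue  boundary S*=89.5754
step 6: (k=6,j=0): S=58.9301, (K−S)⁺=42.4499, hold=40.7927 ⇒ V=42.4499 exercise | (k=6,j=1): S=69.6751, (K−S)⁺=31.7049, hold=30.0477 ⇒ V=31.7049 exercise | (k=6,j=2): S=82.3794, (K−S)⁺=19.0006, hold=17.3435 ⇒ V=19.0006 exercise | (k=6,j=3): S=97.4000, (K−S)⁺=3.9800, hold=6.0539 ⇒ V=6.0539 continue | (k=6,j=4): S=115.1594, (K−S)⁺=0.0000, hold=0.8433 ⇒ V=0.8433 continue | (k=6,j=5): S=136.1570, (K−S)⁺=0.0000, hold=0.0000 ⇒ V=0.0000 continue | (k=6,j=6): S=160.9832, (K−S)⁺=0.0000, hold=0.0000 ⇒ V=0.0000 continue  boundary S*=82.3794
step 5: (k=5,j=0): S=64.0778, (K−S)⁺=37.3022, hold=35.6450 ⇒ V=37.3022 exercise | (k=5,j=1): S=75.7614, (K−S)⁺=25.6186, hold=23.9614 ⇒ V=25.6186 exercise | (k=5,j=2): S=89.5754, (K−S)⁺=11.8046, hold=11.3269 ⇒ V=11.8046 exercise | (k=5,j=3): S=105.9081, (K−S)⁺=0.0000, hold=2.9915 ⇒ V=2.9915 continue | (k=5,j=4): S=125.2189, (K−S)⁺=0.0000, hold=0.3499 ⇒ V=0.3499 continue | (k=5,j=5): S=148.0506, (K−S)⁺=0.0000, hold=0.0000 ⇒ V=0.0000 continue  boundary S*=89.5754
step 4: (k=4,j=0): S=69.6751, (K−S)⁺=31.7049, hold=30.0477 ⇒ V=31.7049 exercise | (k=4,j=1): S=82.3794, (K−S)⁺=19.0006, hold=17.3435 ⇒ V=19.0006 exercise | (k=4,j=2): S=97.4000, (K−S)⁺=3.9800, hold=6.5994 ⇒ V=6.5994 continue | (k=4,j=3): S=115.1594, (K−S)⁺=0.0000, hold=1.4403 ⇒ V=1.4403 continue | (k=4,j=4): S=136.1570, (K−S)⁺=0.0000, hold=0.1452 ⇒ V=0.1452 continue  boundary S*=82.3794
step 3: (k=3,j=0): S=75.7614, (K−S)⁺=25.6186, hold=23.9614 ⇒ V=25.6186 exercise | (k=3,j=1): S=89.5754, (K−S)⁺=11.8046, hold=11.6372 ⇒ V=11.8046 exercise | (k=3,j=2): S=105.9081, (K−S)⁺=0.0000, hold=3.5574 ⇒ V=3.5574 continue | (k=3,j=3): S=125.2189, (K−S)⁺=0.0000, hold=0.6802 ⇒ V=0.6802 continue  boundary S*=89.5754
step 2: (k=2,j=0): S=82.3794, (K−S)⁺=19.0006, hold=17.3435 ⇒ V=19.0006 exercise | (k=2,j=1): S=97.4000, (K−S)⁺=3.9800, hold=6.9213 ⇒ V=6.9213 continue | (k=2,j=2): S=115.1594, (K−S)⁺=0.0000, hold=1.8629 ⇒ V=1.8629 continue  boundary S*=82.3794
step 1: (k=1,j=0): S=89.5754, (K−S)⁺=11.8046, hold=11.8202 ⇒ V=11.8202 continue | (k=1,j=1): S=105.9081, (K−S)⁺=0.0000, hold=3.9313 ⇒ V=3.9313 continue  boundary S*=-
step 0: (k=0,j=0): S=97.4000, (K−S)⁺=3.9800, hold=7.1404 ⇒ V=7.1404 continue  boundary S*=-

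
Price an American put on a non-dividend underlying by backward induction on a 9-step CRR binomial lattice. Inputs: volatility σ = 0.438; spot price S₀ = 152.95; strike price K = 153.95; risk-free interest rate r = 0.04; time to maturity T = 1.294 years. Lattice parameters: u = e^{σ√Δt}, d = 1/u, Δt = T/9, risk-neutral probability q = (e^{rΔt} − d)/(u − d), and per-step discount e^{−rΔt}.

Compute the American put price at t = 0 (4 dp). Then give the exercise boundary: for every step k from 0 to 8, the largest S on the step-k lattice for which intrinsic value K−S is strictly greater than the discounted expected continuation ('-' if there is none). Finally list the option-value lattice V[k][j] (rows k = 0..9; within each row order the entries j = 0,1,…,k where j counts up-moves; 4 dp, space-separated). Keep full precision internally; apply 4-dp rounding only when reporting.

price = 27.7736
boundary = - - - - 78.7113 92.9320 78.7113 92.9320 109.7219
tree:
27.7736
37.2750 17.6447
48.6315 25.2181 9.5167
61.5046 35.0417 14.7035 3.9191
75.2387 47.1226 22.1599 6.6687 0.9380
87.2833 61.0180 32.3884 11.1622 1.8000 0.0000
97.4848 75.2387 45.5507 18.2832 3.4540 0.0000 0.0000
106.1252 87.2833 61.0180 29.0662 6.6279 0.0000 0.0000 0.0000
113.4435 97.4848 75.2387 44.2281 12.7182 0.0000 0.0000 0.0000 0.0000
119.6419 106.1252 87.2833 61.0180 24.4048 0.0000 0.0000 0.0000 0.0000 0.0000

params: Δt=0.14378 u=1.18067 d=0.84698 q=0.47586 e^(-rΔt)=0.99427
t_9 payoffs: 119.6419 106.1252 87.2833 61.0180 24.4048 0.0000 0.0000 0.0000 0.0000 0.0000
t_8: node(8,0) S=40.5065 payoff=113.4435 vs cont=112.5606 → 113.4435 [stop]  node(8,1) S=56.4652 payoff=97.4848 vs cont=96.6019 → 97.4848 [stop]  node(8,2) S=78.7113 payoff=75.2387 vs cont=74.3558 → 75.2387 [stop]  node(8,3) S=109.7219 payoff=44.2281 vs cont=43.3453 → 44.2281 [stop]  node(8,4) S=152.9500 payoff=1.0000 vs cont=12.7182 → 12.7182 [wait]  node(8,5) S=213.2090 payoff=0.0000 vs cont=0.0000 → 0.0000 [wait]  node(8,6) S=297.2089 payoff=0.0000 vs cont=0.0000 → 0.0000 [wait]  node(8,7) S=414.3028 payoff=0.0000 vs cont=0.0000 → 0.0000 [wait]  node(8,8) S=577.5293 payoff=0.0000 vs cont=0.0000 → 0.0000 [wait]  ⇒ S*(8)=109.7219
t_7: node(7,0) S=47.8248 payoff=106.1252 vs cont=105.2424 → 106.1252 [stop]  node(7,1) S=66.6667 payoff=87.2833 vs cont=86.4004 → 87.2833 [stop]  node(7,2) S=92.9320 payoff=61.0180 vs cont=60.1352 → 61.0180 [stop]  node(7,3) S=129.5452 payoff=24.4048 vs cont=29.0662 → 29.0662 [wait]  node(7,4) S=180.5833 payoff=0.0000 vs cont=6.6279 → 6.6279 [wait]  node(7,5) S=251.7293 payoff=0.0000 vs cont=0.0000 → 0.0000 [wait]  node(7,6) S=350.9052 payoff=0.0000 vs cont=0.0000 → 0.0000 [wait]  node(7,7) S=489.1544 payoff=0.0000 vs cont=0.0000 → 0.0000 [wait]  ⇒ S*(7)=92.9320
t_6: node(6,0) S=56.4652 payoff=97.4848 vs cont=96.6019 → 97.4848 [stop]  node(6,1) S=78.7113 payoff=75.2387 vs cont=74.3558 → 75.2387 [stop]  node(6,2) S=109.7219 payoff=44.2281 vs cont=45.5507 → 45.5507 [wait]  node(6,3) S=152.9500 payoff=1.0000 vs cont=18.2832 → 18.2832 [wait]  node(6,4) S=213.2090 payoff=0.0000 vs cont=3.4540 → 3.4540 [wait]  node(6,5) S=297.2089 payoff=0.0000 vs cont=0.0000 → 0.0000 [wait]  node(6,6) S=414.3028 payoff=0.0000 vs cont=0.0000 → 0.0000 [wait]  ⇒ S*(6)=78.7113
t_5: node(5,0) S=66.6667 payoff=87.2833 vs cont=86.4004 → 87.2833 [stop]  node(5,1) S=92.9320 payoff=61.0180 vs cont=60.7609 → 61.0180 [stop]  node(5,2) S=129.5452 payoff=24.4048 vs cont=32.3884 → 32.3884 [wait]  node(5,3) S=180.5833 payoff=0.0000 vs cont=11.1622 → 11.1622 [wait]  node(5,4) S=251.7293 payoff=0.0000 vs cont=1.8000 → 1.8000 [wait]  node(5,5) S=350.9052 payoff=0.0000 vs cont=0.0000 → 0.0000 [wait]  ⇒ S*(5)=92.9320
t_4: node(4,0) S=78.7113 payoff=75.2387 vs cont=74.3558 → 75.2387 [stop]  node(4,1) S=109.7219 payoff=44.2281 vs cont=47.1226 → 47.1226 [wait]  node(4,2) S=152.9500 payoff=1.0000 vs cont=22.1599 → 22.1599 [wait]  node(4,3) S=213.2090 payoff=0.0000 vs cont=6.6687 → 6.6687 [wait]  node(4,4) S=297.2089 payoff=0.0000 vs cont=0.9380 → 0.9380 [wait]  ⇒ S*(4)=78.7113
t_3: node(3,0) S=92.9320 payoff=61.0180 vs cont=61.5046 → 61.5046 [wait]  node(3,1) S=129.5452 payoff=24.4048 vs cont=35.0417 → 35.0417 [wait]  node(3,2) S=180.5833 payoff=0.0000 vs cont=14.7035 → 14.7035 [wait]  node(3,3) S=251.7293 payoff=0.0000 vs cont=3.9191 → 3.9191 [wait]  ⇒ S*(3)=-
t_2: node(2,0) S=109.7219 payoff=44.2281 vs cont=48.6315 → 48.6315 [wait]  node(2,1) S=152.9500 payoff=1.0000 vs cont=25.2181 → 25.2181 [wait]  node(2,2) S=213.2090 payoff=0.0000 vs cont=9.5167 → 9.5167 [wait]  ⇒ S*(2)=-
t_1: node(1,0) S=129.5452 payoff=24.4048 vs cont=37.2750 → 37.2750 [wait]  node(1,1) S=180.5833 payoff=0.0000 vs cont=17.6447 → 17.6447 [wait]  ⇒ S*(1)=-
t_0: node(0,0) S=152.9500 payoff=1.0000 vs cont=27.7736 → 27.7736 [wait]  ⇒ S*(0)=-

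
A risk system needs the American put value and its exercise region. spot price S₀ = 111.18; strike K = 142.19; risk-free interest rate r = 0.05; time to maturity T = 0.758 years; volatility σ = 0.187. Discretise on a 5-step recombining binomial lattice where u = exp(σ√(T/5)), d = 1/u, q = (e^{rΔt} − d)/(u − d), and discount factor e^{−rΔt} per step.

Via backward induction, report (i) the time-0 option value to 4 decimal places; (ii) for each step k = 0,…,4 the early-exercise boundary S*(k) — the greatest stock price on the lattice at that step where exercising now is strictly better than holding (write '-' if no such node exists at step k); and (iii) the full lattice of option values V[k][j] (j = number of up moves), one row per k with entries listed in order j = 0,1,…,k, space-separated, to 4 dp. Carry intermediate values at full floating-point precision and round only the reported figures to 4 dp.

price = 31.0100
boundary = 111.1800 119.5770 111.1800 119.5770 128.6082
tree:
31.0100
38.8173 22.6130
46.0764 31.0100 14.2892
52.8258 38.8173 22.6130 7.2294
59.1012 46.0764 31.0100 13.5818 1.7891
64.9359 52.8258 38.8173 22.6130 3.8685 0.0000

Δt=0.15160  u=1.07553  d=0.92978  q=0.53401  discount=0.99245
step 5 (expiry): payoffs max(K−S,0) = 64.9359 52.8258 38.8173 22.6130 3.8685 0.0000
step 4: (k=4,j=0): S=83.0888, (K−S)⁺=59.1012, hold=58.0274 ⇒ V=59.1012 exercise | (k=4,j=1): S=96.1136, (K−S)⁺=46.0764, hold=45.0027 ⇒ V=46.0764 exercise | (k=4,j=2): S=111.1800, (K−S)⁺=31.0100, hold=29.9363 ⇒ V=31.0100 exercise | (k=4,j=3): S=128.6082, (K−S)⁺=13.5818, hold=12.5081 ⇒ V=13.5818 exercise | (k=4,j=4): S=148.7684, (K−S)⁺=0.0000, hold=1.7891 ⇒ V=1.7891 continue  boundary S*=128.6082
step 3: (k=3,j=0): S=89.3642, (K−S)⁺=52.8258, hold=51.7521 ⇒ V=52.8258 exercise | (k=3,j=1): S=103.3727, (K−S)⁺=38.8173, hold=37.7436 ⇒ V=38.8173 exercise | (k=3,j=2): S=119.5770, (K−S)⁺=22.6130, hold=21.5393 ⇒ V=22.6130 exercise | (k=3,j=3): S=138.3215, (K−S)⁺=3.8685, hold=7.2294 ⇒ V=7.2294 continue  boundary S*=119.5770
step 2: (k=2,j=0): S=96.1136, (K−S)⁺=46.0764, hold=45.0027 ⇒ V=46.0764 exercise | (k=2,j=1): S=111.1800, (K−S)⁺=31.0100, hold=29.9363 ⇒ V=31.0100 exercise | (k=2,j=2): S=128.6082, (K−S)⁺=13.5818, hold=14.2892 ⇒ V=14.2892 continue  boundary S*=111.1800
step 1: (k=1,j=0): S=103.3727, (K−S)⁺=38.8173, hold=37.7436 ⇒ V=38.8173 exercise | (k=1,j=1): S=119.5770, (K−S)⁺=22.6130, hold=21.9142 ⇒ V=22.6130 exercise  boundary S*=119.5770
step 0: (k=0,j=0): S=111.1800, (K−S)⁺=31.0100, hold=29.9363 ⇒ V=31.0100 exercise  boundary S*=111.1800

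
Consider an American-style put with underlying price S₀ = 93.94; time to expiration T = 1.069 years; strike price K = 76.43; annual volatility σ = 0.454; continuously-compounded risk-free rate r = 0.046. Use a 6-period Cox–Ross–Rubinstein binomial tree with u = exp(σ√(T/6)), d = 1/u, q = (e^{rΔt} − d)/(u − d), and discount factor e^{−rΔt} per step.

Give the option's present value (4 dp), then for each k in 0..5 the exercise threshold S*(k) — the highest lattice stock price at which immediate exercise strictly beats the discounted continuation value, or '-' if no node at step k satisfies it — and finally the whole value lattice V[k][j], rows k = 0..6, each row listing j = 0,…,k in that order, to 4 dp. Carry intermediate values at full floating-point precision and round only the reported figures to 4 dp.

price = 7.7595
boundary = - - - - 43.6466 52.8659
tree:
7.7595
11.7287 3.4823
17.2090 5.8407 0.9214
24.3242 9.5989 1.7646 0.0000
32.7834 15.3438 3.3797 0.0000 0.0000
40.3949 23.5641 6.4730 0.0000 0.0000 0.0000
46.6790 32.7834 12.3975 0.0000 0.0000 0.0000 0.0000

params: Δt=0.17817 u=1.21123 d=0.82561 q=0.47358 e^(-rΔt)=0.99184
t_6 payoffs: 46.6790 32.7834 12.3975 0.0000 0.0000 0.0000 0.0000
t_5: node(5,0) S=36.0351 payoff=40.3949 vs cont=39.7710 → 40.3949 [stop]  node(5,1) S=52.8659 payoff=23.5641 vs cont=22.9402 → 23.5641 [stop]  node(5,2) S=77.5578 payoff=0.0000 vs cont=6.4730 → 6.4730 [wait]  node(5,3) S=113.7825 payoff=0.0000 vs cont=0.0000 → 0.0000 [wait]  node(5,4) S=166.9265 payoff=0.0000 vs cont=0.0000 → 0.0000 [wait]  node(5,5) S=244.8923 payoff=0.0000 vs cont=0.0000 → 0.0000 [wait]  ⇒ S*(5)=52.8659
t_4: node(4,0) S=43.6466 payoff=32.7834 vs cont=32.1595 → 32.7834 [stop]  node(4,1) S=64.0325 payoff=12.3975 vs cont=15.3438 → 15.3438 [wait]  node(4,2) S=93.9400 payoff=0.0000 vs cont=3.3797 → 3.3797 [wait]  node(4,3) S=137.8162 payoff=0.0000 vs cont=0.0000 → 0.0000 [wait]  node(4,4) S=202.1856 payoff=0.0000 vs cont=0.0000 → 0.0000 [wait]  ⇒ S*(4)=43.6466
t_3: node(3,0) S=52.8659 payoff=23.5641 vs cont=24.3242 → 24.3242 [wait]  node(3,1) S=77.5578 payoff=0.0000 vs cont=9.5989 → 9.5989 [wait]  node(3,2) S=113.7825 payoff=0.0000 vs cont=1.7646 → 1.7646 [wait]  node(3,3) S=166.9265 payoff=0.0000 vs cont=0.0000 → 0.0000 [wait]  ⇒ S*(3)=-
t_2: node(2,0) S=64.0325 payoff=12.3975 vs cont=17.2090 → 17.2090 [wait]  node(2,1) S=93.9400 payoff=0.0000 vs cont=5.8407 → 5.8407 [wait]  node(2,2) S=137.8162 payoff=0.0000 vs cont=0.9214 → 0.9214 [wait]  ⇒ S*(2)=-
t_1: node(1,0) S=77.5578 payoff=0.0000 vs cont=11.7287 → 11.7287 [wait]  node(1,1) S=113.7825 payoff=0.0000 vs cont=3.4823 → 3.4823 [wait]  ⇒ S*(1)=-
t_0: node(0,0) S=93.9400 payoff=0.0000 vs cont=7.7595 → 7.7595 [wait]  ⇒ S*(0)=-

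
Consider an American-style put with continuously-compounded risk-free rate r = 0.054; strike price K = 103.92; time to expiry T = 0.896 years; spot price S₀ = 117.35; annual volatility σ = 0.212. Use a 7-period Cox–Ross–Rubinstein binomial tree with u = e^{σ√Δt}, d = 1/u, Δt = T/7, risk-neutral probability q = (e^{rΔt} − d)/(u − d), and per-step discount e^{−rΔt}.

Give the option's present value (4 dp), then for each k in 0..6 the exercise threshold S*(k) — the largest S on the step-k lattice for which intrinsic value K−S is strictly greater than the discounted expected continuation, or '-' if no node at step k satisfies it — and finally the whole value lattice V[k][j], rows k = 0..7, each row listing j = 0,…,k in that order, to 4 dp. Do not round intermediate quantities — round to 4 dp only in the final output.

price = 2.5910
boundary = - - - - 86.6408 80.3124 86.6408
tree:
2.5910
4.3736 1.0234
7.1790 1.9106 0.2397
11.3818 3.4972 0.5101 0.0000
17.2792 6.2328 1.0853 0.0000 0.0000
23.6076 10.6912 2.3090 0.0000 0.0000 0.0000
29.4738 17.2792 4.9126 0.0000 0.0000 0.0000 0.0000
34.9116 23.6076 10.4520 0.0000 0.0000 0.0000 0.0000 0.0000

Δt=0.12800  u=1.07880  d=0.92696  q=0.52673  discount=0.99311
step 7 (expiry): payoffs max(K−S,0) = 34.9116 23.6076 10.4520 0.0000 0.0000 0.0000 0.0000 0.0000
step 6: (k=6,j=0): S=74.4462, (K−S)⁺=29.4738, hold=28.7580 ⇒ V=29.4738 exercise | (k=6,j=1): S=86.6408, (K−S)⁺=17.2792, hold=16.5633 ⇒ V=17.2792 exercise | (k=6,j=2): S=100.8330, (K−S)⁺=3.0870, hold=4.9126 ⇒ V=4.9126 continue | (k=6,j=3): S=117.3500, (K−S)⁺=0.0000, hold=0.0000 ⇒ V=0.0000 continue | (k=6,j=4): S=136.5725, (K−S)⁺=0.0000, hold=0.0000 ⇒ V=0.0000 continue | (k=6,j=5): S=158.9438, (K−S)⁺=0.0000, hold=0.0000 ⇒ V=0.0000 continue | (k=6,j=6): S=184.9796, (K−S)⁺=0.0000, hold=0.0000 ⇒ V=0.0000 continue  boundary S*=86.6408
step 5: (k=5,j=0): S=80.3124, (K−S)⁺=23.6076, hold=22.8918 ⇒ V=23.6076 exercise | (k=5,j=1): S=93.4680, (K−S)⁺=10.4520, hold=10.6912 ⇒ V=10.6912 continue | (k=5,j=2): S=108.7785, (K−S)⁺=0.0000, hold=2.3090 ⇒ V=2.3090 continue | (k=5,j=3): S=126.5969, (K−S)⁺=0.0000, hold=0.0000 ⇒ V=0.0000 continue | (k=5,j=4): S=147.3342, (K−S)⁺=0.0000, hold=0.0000 ⇒ V=0.0000 continue | (k=5,j=5): S=171.4682, (K−S)⁺=0.0000, hold=0.0000 ⇒ V=0.0000 continue  boundary S*=80.3124
step 4: (k=4,j=0): S=86.6408, (K−S)⁺=17.2792, hold=16.6885 ⇒ V=17.2792 exercise | (k=4,j=1): S=100.8330, (K−S)⁺=3.0870, hold=6.2328 ⇒ V=6.2328 continue | (k=4,j=2): S=117.3500, (K−S)⁺=0.0000, hold=1.0853 ⇒ V=1.0853 continue | (k=4,j=3): S=136.5725, (K−S)⁺=0.0000, hold=0.0000 ⇒ V=0.0000 continue | (k=4,j=4): S=158.9438, (K−S)⁺=0.0000, hold=0.0000 ⇒ V=0.0000 continue  boundary S*=86.6408
step 3: (k=3,j=0): S=93.4680, (K−S)⁺=10.4520, hold=11.3818 ⇒ V=11.3818 continue | (k=3,j=1): S=108.7785, (K−S)⁺=0.0000, hold=3.4972 ⇒ V=3.4972 continue | (k=3,j=2): S=126.5969, (K−S)⁺=0.0000, hold=0.5101 ⇒ V=0.5101 continue | (k=3,j=3): S=147.3342, (K−S)⁺=0.0000, hold=0.0000 ⇒ V=0.0000 continue  boundary S*=-
step 2: (k=2,j=0): S=100.8330, (K−S)⁺=3.0870, hold=7.1790 ⇒ V=7.1790 continue | (k=2,j=1): S=117.3500, (K−S)⁺=0.0000, hold=1.9106 ⇒ V=1.9106 continue | (k=2,j=2): S=136.5725, (K−S)⁺=0.0000, hold=0.2397 ⇒ V=0.2397 continue  boundary S*=-
step 1: (k=1,j=0): S=108.7785, (K−S)⁺=0.0000, hold=4.3736 ⇒ V=4.3736 continue | (k=1,j=1): S=126.5969, (K−S)⁺=0.0000, hold=1.0234 ⇒ V=1.0234 continue  boundary S*=-
step 0: (k=0,j=0): S=117.3500, (K−S)⁺=0.0000, hold=2.5910 ⇒ V=2.5910 continue  boundary S*=-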